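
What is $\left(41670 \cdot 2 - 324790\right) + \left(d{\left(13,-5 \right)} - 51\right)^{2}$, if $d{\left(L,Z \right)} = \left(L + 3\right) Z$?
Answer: $-224289$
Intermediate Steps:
$d{\left(L,Z \right)} = Z \left(3 + L\right)$ ($d{\left(L,Z \right)} = \left(3 + L\right) Z = Z \left(3 + L\right)$)
$\left(41670 \cdot 2 - 324790\right) + \left(d{\left(13,-5 \right)} - 51\right)^{2} = \left(41670 \cdot 2 - 324790\right) + \left(- 5 \left(3 + 13\right) - 51\right)^{2} = \left(83340 - 324790\right) + \left(\left(-5\right) 16 - 51\right)^{2} = -241450 + \left(-80 - 51\right)^{2} = -241450 + \left(-131\right)^{2} = -241450 + 17161 = -224289$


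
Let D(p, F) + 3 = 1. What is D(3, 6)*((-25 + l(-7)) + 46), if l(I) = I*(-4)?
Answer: -98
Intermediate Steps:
D(p, F) = -2 (D(p, F) = -3 + 1 = -2)
l(I) = -4*I
D(3, 6)*((-25 + l(-7)) + 46) = -2*((-25 - 4*(-7)) + 46) = -2*((-25 + 28) + 46) = -2*(3 + 46) = -2*49 = -98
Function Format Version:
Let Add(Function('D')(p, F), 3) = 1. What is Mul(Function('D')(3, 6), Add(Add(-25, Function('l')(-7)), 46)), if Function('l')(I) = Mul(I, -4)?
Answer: -98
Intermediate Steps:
Function('D')(p, F) = -2 (Function('D')(p, F) = Add(-3, 1) = -2)
Function('l')(I) = Mul(-4, I)
Mul(Function('D')(3, 6), Add(Add(-25, Function('l')(-7)), 46)) = Mul(-2, Add(Add(-25, Mul(-4, -7)), 46)) = Mul(-2, Add(Add(-25, 28), 46)) = Mul(-2, Add(3, 46)) = Mul(-2, 49) = -98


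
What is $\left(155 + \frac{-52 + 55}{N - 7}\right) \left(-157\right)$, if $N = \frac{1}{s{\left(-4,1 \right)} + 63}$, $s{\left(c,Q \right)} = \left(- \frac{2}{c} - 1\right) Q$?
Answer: $- \frac{7061860}{291} \approx -24268.0$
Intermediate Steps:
$s{\left(c,Q \right)} = Q \left(-1 - \frac{2}{c}\right)$ ($s{\left(c,Q \right)} = \left(-1 - \frac{2}{c}\right) Q = Q \left(-1 - \frac{2}{c}\right)$)
$N = \frac{2}{125}$ ($N = \frac{1}{\left(-1\right) 1 \frac{1}{-4} \left(2 - 4\right) + 63} = \frac{1}{\left(-1\right) 1 \left(- \frac{1}{4}\right) \left(-2\right) + 63} = \frac{1}{- \frac{1}{2} + 63} = \frac{1}{\frac{125}{2}} = \frac{2}{125} \approx 0.016$)
$\left(155 + \frac{-52 + 55}{N - 7}\right) \left(-157\right) = \left(155 + \frac{-52 + 55}{\frac{2}{125} - 7}\right) \left(-157\right) = \left(155 + \frac{3}{- \frac{873}{125}}\right) \left(-157\right) = \left(155 + 3 \left(- \frac{125}{873}\right)\right) \left(-157\right) = \left(155 - \frac{125}{291}\right) \left(-157\right) = \frac{44980}{291} \left(-157\right) = - \frac{7061860}{291}$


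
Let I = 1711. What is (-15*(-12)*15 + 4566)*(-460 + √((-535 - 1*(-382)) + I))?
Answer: -3342360 + 7266*√1558 ≈ -3.0556e+6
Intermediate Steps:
(-15*(-12)*15 + 4566)*(-460 + √((-535 - 1*(-382)) + I)) = (-15*(-12)*15 + 4566)*(-460 + √((-535 - 1*(-382)) + 1711)) = (180*15 + 4566)*(-460 + √((-535 + 382) + 1711)) = (2700 + 4566)*(-460 + √(-153 + 1711)) = 7266*(-460 + √1558) = -3342360 + 7266*√1558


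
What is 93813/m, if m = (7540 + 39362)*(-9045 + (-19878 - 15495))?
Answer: -31271/694431012 ≈ -4.5031e-5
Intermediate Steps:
m = -2083293036 (m = 46902*(-9045 - 35373) = 46902*(-44418) = -2083293036)
93813/m = 93813/(-2083293036) = 93813*(-1/2083293036) = -31271/694431012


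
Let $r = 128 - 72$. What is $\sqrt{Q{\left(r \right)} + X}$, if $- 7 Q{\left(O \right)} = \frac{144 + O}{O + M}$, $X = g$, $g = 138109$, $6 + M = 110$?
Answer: $\frac{\sqrt{27069329}}{14} \approx 371.63$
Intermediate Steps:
$M = 104$ ($M = -6 + 110 = 104$)
$X = 138109$
$r = 56$ ($r = 128 - 72 = 56$)
$Q{\left(O \right)} = - \frac{144 + O}{7 \left(104 + O\right)}$ ($Q{\left(O \right)} = - \frac{\left(144 + O\right) \frac{1}{O + 104}}{7} = - \frac{\left(144 + O\right) \frac{1}{104 + O}}{7} = - \frac{\frac{1}{104 + O} \left(144 + O\right)}{7} = - \frac{144 + O}{7 \left(104 + O\right)}$)
$\sqrt{Q{\left(r \right)} + X} = \sqrt{\frac{-144 - 56}{7 \left(104 + 56\right)} + 138109} = \sqrt{\frac{-144 - 56}{7 \cdot 160} + 138109} = \sqrt{\frac{1}{7} \cdot \frac{1}{160} \left(-200\right) + 138109} = \sqrt{- \frac{5}{28} + 138109} = \sqrt{\frac{3867047}{28}} = \frac{\sqrt{27069329}}{14}$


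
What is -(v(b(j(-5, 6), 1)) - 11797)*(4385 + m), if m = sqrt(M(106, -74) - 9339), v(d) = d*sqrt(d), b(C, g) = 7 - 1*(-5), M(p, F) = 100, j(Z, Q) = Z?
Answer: (4385 + I*sqrt(9239))*(11797 - 24*sqrt(3)) ≈ 5.1548e+7 + 1.1299e+6*I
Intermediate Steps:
b(C, g) = 12 (b(C, g) = 7 + 5 = 12)
v(d) = d**(3/2)
m = I*sqrt(9239) (m = sqrt(100 - 9339) = sqrt(-9239) = I*sqrt(9239) ≈ 96.12*I)
-(v(b(j(-5, 6), 1)) - 11797)*(4385 + m) = -(12**(3/2) - 11797)*(4385 + I*sqrt(9239)) = -(24*sqrt(3) - 11797)*(4385 + I*sqrt(9239)) = -(-11797 + 24*sqrt(3))*(4385 + I*sqrt(9239))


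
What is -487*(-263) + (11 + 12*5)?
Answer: 128152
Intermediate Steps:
-487*(-263) + (11 + 12*5) = 128081 + (11 + 60) = 128081 + 71 = 128152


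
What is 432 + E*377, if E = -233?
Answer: -87409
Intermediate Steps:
432 + E*377 = 432 - 233*377 = 432 - 87841 = -87409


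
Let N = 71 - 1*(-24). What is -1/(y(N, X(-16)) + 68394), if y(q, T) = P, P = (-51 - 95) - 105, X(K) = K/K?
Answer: -1/68143 ≈ -1.4675e-5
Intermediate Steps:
N = 95 (N = 71 + 24 = 95)
X(K) = 1
P = -251 (P = -146 - 105 = -251)
y(q, T) = -251
-1/(y(N, X(-16)) + 68394) = -1/(-251 + 68394) = -1/68143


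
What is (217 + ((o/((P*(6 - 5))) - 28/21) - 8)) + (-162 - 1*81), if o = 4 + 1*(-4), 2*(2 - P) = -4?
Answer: -106/3 ≈ -35.333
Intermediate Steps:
P = 4 (P = 2 - ½*(-4) = 2 + 2 = 4)
o = 0 (o = 4 - 4 = 0)
(217 + ((o/((P*(6 - 5))) - 28/21) - 8)) + (-162 - 1*81) = (217 + ((0/((4*(6 - 5))) - 28/21) - 8)) + (-162 - 1*81) = (217 + ((0/((4*1)) - 28*1/21) - 8)) + (-162 - 81) = (217 + ((0/4 - 4/3) - 8)) - 243 = (217 + ((0*(¼) - 4/3) - 8)) - 243 = (217 + ((0 - 4/3) - 8)) - 243 = (217 + (-4/3 - 8)) - 243 = (217 - 28/3) - 243 = 623/3 - 243 = -106/3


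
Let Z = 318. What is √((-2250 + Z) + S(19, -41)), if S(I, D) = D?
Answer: I*√1973 ≈ 44.418*I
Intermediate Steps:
√((-2250 + Z) + S(19, -41)) = √((-2250 + 318) - 41) = √(-1932 - 41) = √(-1973) = I*√1973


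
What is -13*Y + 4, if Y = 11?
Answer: -139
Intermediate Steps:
-13*Y + 4 = -13*11 + 4 = -143 + 4 = -139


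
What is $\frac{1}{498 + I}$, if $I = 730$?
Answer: $\frac{1}{1228} \approx 0.00081433$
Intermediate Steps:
$\frac{1}{498 + I} = \frac{1}{498 + 730} = \frac{1}{1228}$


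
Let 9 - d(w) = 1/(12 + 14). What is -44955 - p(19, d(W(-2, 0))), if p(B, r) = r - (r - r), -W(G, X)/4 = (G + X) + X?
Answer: -1169063/26 ≈ -44964.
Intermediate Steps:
W(G, X) = -8*X - 4*G (W(G, X) = -4*((G + X) + X) = -4*(G + 2*X) = -8*X - 4*G)
d(w) = 233/26 (d(w) = 9 - 1/(12 + 14) = 9 - 1/26 = 233/26)
p(B, r) = r (p(B, r) = r - 1*0 = r + 0 = r)
-44955 - p(19, d(W(-2, 0))) = -44955 - 1*233/26 = -44955 - 233/26 = -1169063/26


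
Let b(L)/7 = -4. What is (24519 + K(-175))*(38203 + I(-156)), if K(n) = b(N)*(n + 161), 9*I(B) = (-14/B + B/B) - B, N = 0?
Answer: 668381037449/702 ≈ 9.5211e+8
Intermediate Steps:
b(L) = -28 (b(L) = 7*(-4) = -28)
I(B) = ⅑ - 14/(9*B) - B/9 (I(B) = ((-14/B + B/B) - B)/9 = ((-14/B + 1) - B)/9 = ((1 - 14/B) - B)/9 = (1 - B - 14/B)/9 = ⅑ - 14/(9*B) - B/9)
K(n) = -4508 - 28*n (K(n) = -28*(n + 161) = -28*(161 + n) = -4508 - 28*n)
(24519 + K(-175))*(38203 + I(-156)) = (24519 + (-4508 - 28*(-175)))*(38203 + (⅑)*(-14 - 156 - 1*(-156)²)/(-156)) = (24519 + (-4508 + 4900))*(38203 + (⅑)*(-1/156)*(-14 - 156 - 1*24336)) = (24519 + 392)*(38203 + (⅑)*(-1/156)*(-14 - 156 - 24336)) = 24911*(38203 + (⅑)*(-1/156)*(-24506)) = 24911*(38203 + 12253/702) = 24911*(26830759/702) = 668381037449/702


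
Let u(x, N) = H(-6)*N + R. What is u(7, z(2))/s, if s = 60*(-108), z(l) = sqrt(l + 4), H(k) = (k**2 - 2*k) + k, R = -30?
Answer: 1/216 - 7*sqrt(6)/1080 ≈ -0.011247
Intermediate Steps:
H(k) = k**2 - k
z(l) = sqrt(4 + l)
u(x, N) = -30 + 42*N (u(x, N) = (-6*(-1 - 6))*N - 30 = (-6*(-7))*N - 30 = 42*N - 30 = -30 + 42*N)
s = -6480
u(7, z(2))/s = (-30 + 42*sqrt(4 + 2))/(-6480) = (-30 + 42*sqrt(6))*(-1/6480) = 1/216 - 7*sqrt(6)/1080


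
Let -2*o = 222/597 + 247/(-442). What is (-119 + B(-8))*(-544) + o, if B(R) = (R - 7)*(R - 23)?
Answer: -2547045903/13532 ≈ -1.8822e+5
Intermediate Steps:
B(R) = (-23 + R)*(-7 + R) (B(R) = (-7 + R)*(-23 + R) = (-23 + R)*(-7 + R))
o = 1265/13532 (o = -(222/597 + 247/(-442))/2 = -(222*(1/597) + 247*(-1/442))/2 = -(74/199 - 19/34)/2 = -½*(-1265/6766) = 1265/13532 ≈ 0.093482)
(-119 + B(-8))*(-544) + o = (-119 + (161 + (-8)² - 30*(-8)))*(-544) + 1265/13532 = (-119 + (161 + 64 + 240))*(-544) + 1265/13532 = (-119 + 465)*(-544) + 1265/13532 = 346*(-544) + 1265/13532 = -188224 + 1265/13532 = -2547045903/13532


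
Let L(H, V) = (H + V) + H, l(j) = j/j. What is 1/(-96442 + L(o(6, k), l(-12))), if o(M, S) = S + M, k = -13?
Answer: -1/96455 ≈ -1.0368e-5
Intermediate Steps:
l(j) = 1
o(M, S) = M + S
L(H, V) = V + 2*H
1/(-96442 + L(o(6, k), l(-12))) = 1/(-96442 + (1 + 2*(6 - 13))) = 1/(-96442 + (1 + 2*(-7))) = 1/(-96442 + (1 - 14)) = 1/(-96442 - 13) = 1/(-96455) = -1/96455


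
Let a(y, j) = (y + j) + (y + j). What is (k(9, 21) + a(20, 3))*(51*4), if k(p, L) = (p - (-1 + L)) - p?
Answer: 5304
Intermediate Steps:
a(y, j) = 2*j + 2*y (a(y, j) = (j + y) + (j + y) = 2*j + 2*y)
k(p, L) = 1 - L (k(p, L) = (p + (1 - L)) - p = (1 + p - L) - p = 1 - L)
(k(9, 21) + a(20, 3))*(51*4) = ((1 - 1*21) + (2*3 + 2*20))*(51*4) = ((1 - 21) + (6 + 40))*204 = (-20 + 46)*204 = 26*204 = 5304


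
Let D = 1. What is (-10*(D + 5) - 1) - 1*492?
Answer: -553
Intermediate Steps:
(-10*(D + 5) - 1) - 1*492 = (-10*(1 + 5) - 1) - 1*492 = (-10*6 - 1) - 492 = (-60 - 1) - 492 = -61 - 492 = -553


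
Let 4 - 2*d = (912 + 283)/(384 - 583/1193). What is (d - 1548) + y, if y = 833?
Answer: -653861989/915058 ≈ -714.56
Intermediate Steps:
d = 404481/915058 (d = 2 - (912 + 283)/(2*(384 - 583/1193)) = 2 - 1195/(2*(384 - 583*1/1193)) = 2 - 1195/(2*(384 - 583/1193)) = 2 - 1195/(2*457529/1193) = 2 - 1195*1193/(2*457529) = 2 - 1/2*1425635/457529 = 2 - 1425635/915058 = 404481/915058 ≈ 0.44203)
(d - 1548) + y = (404481/915058 - 1548) + 833 = -1416105303/915058 + 833 = -653861989/915058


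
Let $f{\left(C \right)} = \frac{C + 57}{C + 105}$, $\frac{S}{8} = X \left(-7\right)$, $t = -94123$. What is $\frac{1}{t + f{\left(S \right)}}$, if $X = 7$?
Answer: $- \frac{287}{27012966} \approx -1.0625 \cdot 10^{-5}$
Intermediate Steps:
$S = -392$ ($S = 8 \cdot 7 \left(-7\right) = 8 \left(-49\right) = -392$)
$f{\left(C \right)} = \frac{57 + C}{105 + C}$
$\frac{1}{t + f{\left(S \right)}} = \frac{1}{-94123 + \frac{57 - 392}{105 - 392}} = \frac{1}{-94123 + \frac{1}{-287} \left(-335\right)} = \frac{1}{-94123 - - \frac{335}{287}} = \frac{1}{-94123 + \frac{335}{287}} = \frac{1}{- \frac{27012966}{287}} = - \frac{287}{27012966}$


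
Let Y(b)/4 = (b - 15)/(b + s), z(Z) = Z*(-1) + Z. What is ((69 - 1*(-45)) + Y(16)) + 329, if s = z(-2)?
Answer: 1773/4 ≈ 443.25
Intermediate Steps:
z(Z) = 0 (z(Z) = -Z + Z = 0)
s = 0
Y(b) = 4*(-15 + b)/b (Y(b) = 4*((b - 15)/(b + 0)) = 4*((-15 + b)/b) = 4*(-15 + b)/b)
((69 - 1*(-45)) + Y(16)) + 329 = ((69 - 1*(-45)) + (4 - 60/16)) + 329 = ((69 + 45) + (4 - 60*1/16)) + 329 = (114 + (4 - 15/4)) + 329 = (114 + 1/4) + 329 = 457/4 + 329 = 1773/4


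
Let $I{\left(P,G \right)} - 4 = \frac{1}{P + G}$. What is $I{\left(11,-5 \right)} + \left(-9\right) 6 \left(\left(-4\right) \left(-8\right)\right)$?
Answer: $- \frac{10343}{6} \approx -1723.8$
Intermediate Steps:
$I{\left(P,G \right)} = 4 + \frac{1}{G + P}$ ($I{\left(P,G \right)} = 4 + \frac{1}{P + G} = 4 + \frac{1}{G + P}$)
$I{\left(11,-5 \right)} + \left(-9\right) 6 \left(\left(-4\right) \left(-8\right)\right) = \frac{1 + 4 \left(-5\right) + 4 \cdot 11}{-5 + 11} + \left(-9\right) 6 \left(\left(-4\right) \left(-8\right)\right) = \frac{1 - 20 + 44}{6} - 1728 = \frac{1}{6} \cdot 25 - 1728 = \frac{25}{6} - 1728 = - \frac{10343}{6}$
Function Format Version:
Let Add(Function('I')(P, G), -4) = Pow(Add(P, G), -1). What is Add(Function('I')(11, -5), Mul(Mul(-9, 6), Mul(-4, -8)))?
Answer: Rational(-10343, 6) ≈ -1723.8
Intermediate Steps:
Function('I')(P, G) = Add(4, Pow(Add(G, P), -1)) (Function('I')(P, G) = Add(4, Pow(Add(P, G), -1)) = Add(4, Pow(Add(G, P), -1)))
Add(Function('I')(11, -5), Mul(Mul(-9, 6), Mul(-4, -8))) = Add(Mul(Pow(Add(-5, 11), -1), Add(1, Mul(4, -5), Mul(4, 11))), Mul(Mul(-9, 6), Mul(-4, -8))) = Add(Mul(Pow(6, -1), Add(1, -20, 44)), Mul(-54, 32)) = Add(Mul(Rational(1, 6), 25), -1728) = Add(Rational(25, 6), -1728) = Rational(-10343, 6)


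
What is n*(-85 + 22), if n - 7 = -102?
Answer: 5985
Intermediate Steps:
n = -95 (n = 7 - 102 = -95)
n*(-85 + 22) = -95*(-85 + 22) = -95*(-63) = 5985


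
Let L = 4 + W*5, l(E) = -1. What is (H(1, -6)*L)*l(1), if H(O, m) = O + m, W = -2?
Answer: -30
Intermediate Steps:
L = -6 (L = 4 - 2*5 = 4 - 10 = -6)
(H(1, -6)*L)*l(1) = ((1 - 6)*(-6))*(-1) = -5*(-6)*(-1) = 30*(-1) = -30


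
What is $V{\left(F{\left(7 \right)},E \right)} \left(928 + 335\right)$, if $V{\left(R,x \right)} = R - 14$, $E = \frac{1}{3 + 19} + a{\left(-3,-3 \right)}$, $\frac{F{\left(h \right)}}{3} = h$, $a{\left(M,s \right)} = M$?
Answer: $8841$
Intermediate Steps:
$F{\left(h \right)} = 3 h$
$E = - \frac{65}{22}$ ($E = \frac{1}{3 + 19} - 3 = \frac{1}{22} - 3 = - \frac{65}{22} \approx -2.9545$)
$V{\left(R,x \right)} = -14 + R$
$V{\left(F{\left(7 \right)},E \right)} \left(928 + 335\right) = \left(-14 + 3 \cdot 7\right) \left(928 + 335\right) = \left(-14 + 21\right) 1263 = 7 \cdot 1263 = 8841$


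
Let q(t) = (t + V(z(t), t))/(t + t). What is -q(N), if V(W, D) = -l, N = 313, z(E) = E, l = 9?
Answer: -152/313 ≈ -0.48562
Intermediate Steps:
V(W, D) = -9 (V(W, D) = -1*9 = -9)
q(t) = (-9 + t)/(2*t) (q(t) = (t - 9)/(t + t) = (-9 + t)/((2*t)) = (-9 + t)*(1/(2*t)) = (-9 + t)/(2*t))
-q(N) = -(-9 + 313)/(2*313) = -304/(2*313) = -1*152/313 = -152/313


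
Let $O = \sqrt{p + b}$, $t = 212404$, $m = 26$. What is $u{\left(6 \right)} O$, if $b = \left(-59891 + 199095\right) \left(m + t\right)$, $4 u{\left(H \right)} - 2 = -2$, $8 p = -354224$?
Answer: $0$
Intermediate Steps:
$p = -44278$ ($p = \frac{1}{8} \left(-354224\right) = -44278$)
$u{\left(H \right)} = 0$ ($u{\left(H \right)} = \frac{1}{2} + \frac{1}{4} \left(-2\right) = \frac{1}{2} - \frac{1}{2} = 0$)
$b = 29571105720$ ($b = \left(-59891 + 199095\right) \left(26 + 212404\right) = 139204 \cdot 212430 = 29571105720$)
$O = \sqrt{29571061442}$ ($O = \sqrt{-44278 + 29571105720} = \sqrt{29571061442} \approx 1.7196 \cdot 10^{5}$)
$u{\left(6 \right)} O = 0 \sqrt{29571061442} = 0$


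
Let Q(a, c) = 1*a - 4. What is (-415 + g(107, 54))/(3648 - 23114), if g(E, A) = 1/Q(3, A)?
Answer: 208/9733 ≈ 0.021371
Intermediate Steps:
Q(a, c) = -4 + a (Q(a, c) = a - 4 = -4 + a)
g(E, A) = -1 (g(E, A) = 1/(-4 + 3) = 1/(-1) = -1)
(-415 + g(107, 54))/(3648 - 23114) = (-415 - 1)/(3648 - 23114) = -416/(-19466) = -416*(-1/19466) = 208/9733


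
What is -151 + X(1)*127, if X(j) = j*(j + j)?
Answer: 103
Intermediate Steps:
X(j) = 2*j**2 (X(j) = j*(2*j) = 2*j**2)
-151 + X(1)*127 = -151 + (2*1**2)*127 = -151 + (2*1)*127 = -151 + 2*127 = -151 + 254 = 103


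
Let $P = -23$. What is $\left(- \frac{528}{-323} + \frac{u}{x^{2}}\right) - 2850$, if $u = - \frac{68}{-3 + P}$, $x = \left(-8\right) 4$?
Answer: $- \frac{6123660941}{2149888} \approx -2848.4$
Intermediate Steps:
$x = -32$
$u = \frac{34}{13}$ ($u = - \frac{68}{-3 - 23} = - \frac{68}{-26} = \left(-68\right) \left(- \frac{1}{26}\right) = \frac{34}{13} \approx 2.6154$)
$\left(- \frac{528}{-323} + \frac{u}{x^{2}}\right) - 2850 = \left(- \frac{528}{-323} + \frac{34}{13 \left(-32\right)^{2}}\right) - 2850 = \left(\left(-528\right) \left(- \frac{1}{323}\right) + \frac{34}{13 \cdot 1024}\right) - 2850 = \left(\frac{528}{323} + \frac{34}{13} \cdot \frac{1}{1024}\right) - 2850 = \left(\frac{528}{323} + \frac{17}{6656}\right) - 2850 = \frac{3519859}{2149888} - 2850 = - \frac{6123660941}{2149888}$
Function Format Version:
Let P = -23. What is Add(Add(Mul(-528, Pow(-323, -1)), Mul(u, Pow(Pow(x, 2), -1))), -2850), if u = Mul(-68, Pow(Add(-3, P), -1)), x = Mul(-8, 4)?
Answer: Rational(-6123660941, 2149888) ≈ -2848.4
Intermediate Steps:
x = -32
u = Rational(34, 13) (u = Mul(-68, Pow(Add(-3, -23), -1)) = Mul(-68, Pow(-26, -1)) = Mul(-68, Rational(-1, 26)) = Rational(34, 13) ≈ 2.6154)
Add(Add(Mul(-528, Pow(-323, -1)), Mul(u, Pow(Pow(x, 2), -1))), -2850) = Add(Add(Mul(-528, Pow(-323, -1)), Mul(Rational(34, 13), Pow(Pow(-32, 2), -1))), -2850) = Add(Add(Mul(-528, Rational(-1, 323)), Mul(Rational(34, 13), Pow(1024, -1))), -2850) = Add(Add(Rational(528, 323), Mul(Rational(34, 13), Rational(1, 1024))), -2850) = Add(Add(Rational(528, 323), Rational(17, 6656)), -2850) = Add(Rational(3519859, 2149888), -2850) = Rational(-6123660941, 2149888)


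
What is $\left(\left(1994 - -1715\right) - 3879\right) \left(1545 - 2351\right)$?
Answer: $137020$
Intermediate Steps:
$\left(\left(1994 - -1715\right) - 3879\right) \left(1545 - 2351\right) = \left(\left(1994 + 1715\right) - 3879\right) \left(-806\right) = \left(3709 - 3879\right) \left(-806\right) = \left(-170\right) \left(-806\right) = 137020$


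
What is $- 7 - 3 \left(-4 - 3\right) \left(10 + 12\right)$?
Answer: $-3234$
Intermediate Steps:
$- 7 - 3 \left(-4 - 3\right) \left(10 + 12\right) = - 7 \left(-3\right) \left(-7\right) 22 = - 7 \cdot 21 \cdot 22 = \left(-7\right) 462 = -3234$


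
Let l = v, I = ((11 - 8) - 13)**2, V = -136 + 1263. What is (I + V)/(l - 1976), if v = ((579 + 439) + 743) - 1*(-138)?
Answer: -1227/77 ≈ -15.935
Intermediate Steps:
V = 1127
v = 1899 (v = (1018 + 743) + 138 = 1761 + 138 = 1899)
I = 100 (I = (3 - 13)**2 = (-10)**2 = 100)
l = 1899
(I + V)/(l - 1976) = (100 + 1127)/(1899 - 1976) = 1227/(-77) = 1227*(-1/77) = -1227/77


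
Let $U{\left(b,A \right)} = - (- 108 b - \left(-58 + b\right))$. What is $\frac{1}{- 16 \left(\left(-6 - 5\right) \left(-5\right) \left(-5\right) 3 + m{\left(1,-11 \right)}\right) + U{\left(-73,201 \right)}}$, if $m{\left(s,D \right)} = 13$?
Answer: $\frac{1}{4977} \approx 0.00020092$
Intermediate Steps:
$U{\left(b,A \right)} = -58 + 109 b$ ($U{\left(b,A \right)} = - (58 - 109 b) = -58 + 109 b$)
$\frac{1}{- 16 \left(\left(-6 - 5\right) \left(-5\right) \left(-5\right) 3 + m{\left(1,-11 \right)}\right) + U{\left(-73,201 \right)}} = \frac{1}{- 16 \left(\left(-6 - 5\right) \left(-5\right) \left(-5\right) 3 + 13\right) + \left(-58 + 109 \left(-73\right)\right)} = \frac{1}{- 16 \left(- 11 \cdot 25 \cdot 3 + 13\right) - 8015} = \frac{1}{- 16 \left(\left(-11\right) 75 + 13\right) - 8015} = \frac{1}{- 16 \left(-825 + 13\right) - 8015} = \frac{1}{\left(-16\right) \left(-812\right) - 8015} = \frac{1}{12992 - 8015} = \frac{1}{4977}$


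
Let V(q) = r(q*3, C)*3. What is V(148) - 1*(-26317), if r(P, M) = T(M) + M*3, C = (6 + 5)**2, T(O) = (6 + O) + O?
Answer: 28150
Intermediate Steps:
T(O) = 6 + 2*O
C = 121 (C = 11**2 = 121)
r(P, M) = 6 + 5*M (r(P, M) = (6 + 2*M) + M*3 = (6 + 2*M) + 3*M = 6 + 5*M)
V(q) = 1833 (V(q) = (6 + 5*121)*3 = (6 + 605)*3 = 611*3 = 1833)
V(148) - 1*(-26317) = 1833 - 1*(-26317) = 1833 + 26317 = 28150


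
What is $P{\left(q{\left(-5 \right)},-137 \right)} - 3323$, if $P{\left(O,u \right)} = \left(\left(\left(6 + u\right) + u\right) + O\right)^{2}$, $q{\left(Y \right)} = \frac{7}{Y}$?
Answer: $\frac{1731334}{25} \approx 69253.0$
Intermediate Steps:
$P{\left(O,u \right)} = \left(6 + O + 2 u\right)^{2}$ ($P{\left(O,u \right)} = \left(\left(6 + 2 u\right) + O\right)^{2} = \left(6 + O + 2 u\right)^{2}$)
$P{\left(q{\left(-5 \right)},-137 \right)} - 3323 = \left(6 + \frac{7}{-5} + 2 \left(-137\right)\right)^{2} - 3323 = \left(6 + 7 \left(- \frac{1}{5}\right) - 274\right)^{2} - 3323 = \left(6 - \frac{7}{5} - 274\right)^{2} - 3323 = \left(- \frac{1347}{5}\right)^{2} - 3323 = \frac{1814409}{25} - 3323 = \frac{1731334}{25}$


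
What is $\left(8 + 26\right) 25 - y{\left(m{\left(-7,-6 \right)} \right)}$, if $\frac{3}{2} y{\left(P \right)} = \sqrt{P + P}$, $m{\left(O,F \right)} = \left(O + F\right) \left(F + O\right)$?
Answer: $850 - \frac{26 \sqrt{2}}{3} \approx 837.74$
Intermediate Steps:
$m{\left(O,F \right)} = \left(F + O\right)^{2}$ ($m{\left(O,F \right)} = \left(F + O\right) \left(F + O\right) = \left(F + O\right)^{2}$)
$y{\left(P \right)} = \frac{2 \sqrt{2} \sqrt{P}}{3}$ ($y{\left(P \right)} = \frac{2 \sqrt{P + P}}{3} = \frac{2 \sqrt{2 P}}{3} = \frac{2 \sqrt{2} \sqrt{P}}{3}$)
$\left(8 + 26\right) 25 - y{\left(m{\left(-7,-6 \right)} \right)} = \left(8 + 26\right) 25 - \frac{2 \sqrt{2} \sqrt{\left(-6 - 7\right)^{2}}}{3} = 34 \cdot 25 - \frac{2 \sqrt{2} \sqrt{\left(-13\right)^{2}}}{3} = 850 - \frac{2 \sqrt{2} \sqrt{169}}{3} = 850 - \frac{2}{3} \sqrt{2} \cdot 13 = 850 - \frac{26 \sqrt{2}}{3}$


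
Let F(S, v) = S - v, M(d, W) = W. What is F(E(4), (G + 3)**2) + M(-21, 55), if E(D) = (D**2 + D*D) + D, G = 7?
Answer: -9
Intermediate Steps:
E(D) = D + 2*D**2 (E(D) = (D**2 + D**2) + D = 2*D**2 + D = D + 2*D**2)
F(E(4), (G + 3)**2) + M(-21, 55) = (4*(1 + 2*4) - (7 + 3)**2) + 55 = (4*(1 + 8) - 1*10**2) + 55 = (4*9 - 1*100) + 55 = (36 - 100) + 55 = -64 + 55 = -9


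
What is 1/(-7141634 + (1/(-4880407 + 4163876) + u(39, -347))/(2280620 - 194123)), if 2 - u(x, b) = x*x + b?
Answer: -1495039781907/10677026938659390371 ≈ -1.4002e-7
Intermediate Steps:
u(x, b) = 2 - b - x**2 (u(x, b) = 2 - (x*x + b) = 2 - (x**2 + b) = 2 - (b + x**2) = 2 + (-b - x**2) = 2 - b - x**2)
1/(-7141634 + (1/(-4880407 + 4163876) + u(39, -347))/(2280620 - 194123)) = 1/(-7141634 + (1/(-4880407 + 4163876) + (2 - 1*(-347) - 1*39**2))/(2280620 - 194123)) = 1/(-7141634 + (1/(-716531) + (2 + 347 - 1*1521))/2086497) = 1/(-7141634 + (-1/716531 + (2 + 347 - 1521))*(1/2086497)) = 1/(-7141634 + (-1/716531 - 1172)*(1/2086497)) = 1/(-7141634 - 839774333/716531*1/2086497) = 1/(-7141634 - 839774333/1495039781907) = 1/(-10677026938659390371/1495039781907) = -1495039781907/10677026938659390371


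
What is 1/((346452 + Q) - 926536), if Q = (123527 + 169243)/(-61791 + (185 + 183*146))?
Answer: -17444/10119131681 ≈ -1.7239e-6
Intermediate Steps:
Q = -146385/17444 (Q = 292770/(-61791 + (185 + 26718)) = 292770/(-61791 + 26903) = 292770/(-34888) = 292770*(-1/34888) = -146385/17444 ≈ -8.3917)
1/((346452 + Q) - 926536) = 1/((346452 - 146385/17444) - 926536) = 1/(6043362303/17444 - 926536) = 1/(-10119131681/17444) = -17444/10119131681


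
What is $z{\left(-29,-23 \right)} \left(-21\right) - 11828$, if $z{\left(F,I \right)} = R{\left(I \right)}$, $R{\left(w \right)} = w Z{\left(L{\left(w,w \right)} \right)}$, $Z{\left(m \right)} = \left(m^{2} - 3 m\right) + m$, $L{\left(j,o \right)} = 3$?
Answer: $-10379$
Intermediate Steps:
$Z{\left(m \right)} = m^{2} - 2 m$
$R{\left(w \right)} = 3 w$ ($R{\left(w \right)} = w 3 \left(-2 + 3\right) = w 3 \cdot 1 = w 3 = 3 w$)
$z{\left(F,I \right)} = 3 I$
$z{\left(-29,-23 \right)} \left(-21\right) - 11828 = 3 \left(-23\right) \left(-21\right) - 11828 = \left(-69\right) \left(-21\right) - 11828 = 1449 - 11828 = -10379$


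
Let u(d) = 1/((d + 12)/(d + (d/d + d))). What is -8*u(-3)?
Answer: 40/9 ≈ 4.4444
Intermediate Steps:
u(d) = (1 + 2*d)/(12 + d) (u(d) = 1/((12 + d)/(d + (1 + d))) = 1/((12 + d)/(1 + 2*d)) = (1 + 2*d)/(12 + d))
-8*u(-3) = -8*(1 + 2*(-3))/(12 - 3) = -8*(1 - 6)/9 = -8*(-5)/9 = -8*(-5/9) = 40/9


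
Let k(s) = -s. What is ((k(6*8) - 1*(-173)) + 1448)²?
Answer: 2474329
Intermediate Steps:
((k(6*8) - 1*(-173)) + 1448)² = ((-6*8 - 1*(-173)) + 1448)² = ((-1*48 + 173) + 1448)² = ((-48 + 173) + 1448)² = (125 + 1448)² = 1573² = 2474329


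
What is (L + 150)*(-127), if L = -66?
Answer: -10668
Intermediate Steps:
(L + 150)*(-127) = (-66 + 150)*(-127) = 84*(-127) = -10668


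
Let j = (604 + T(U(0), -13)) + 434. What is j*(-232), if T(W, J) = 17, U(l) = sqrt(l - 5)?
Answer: -244760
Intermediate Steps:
U(l) = sqrt(-5 + l)
j = 1055 (j = (604 + 17) + 434 = 621 + 434 = 1055)
j*(-232) = 1055*(-232) = -244760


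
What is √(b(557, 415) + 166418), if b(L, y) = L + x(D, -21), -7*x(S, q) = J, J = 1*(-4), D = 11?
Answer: √8181803/7 ≈ 408.63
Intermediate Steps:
J = -4
x(S, q) = 4/7 (x(S, q) = -⅐*(-4) = 4/7)
b(L, y) = 4/7 + L (b(L, y) = L + 4/7 = 4/7 + L)
√(b(557, 415) + 166418) = √((4/7 + 557) + 166418) = √(3903/7 + 166418) = √(1168829/7) = √8181803/7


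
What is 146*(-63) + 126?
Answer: -9072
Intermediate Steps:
146*(-63) + 126 = -9198 + 126 = -9072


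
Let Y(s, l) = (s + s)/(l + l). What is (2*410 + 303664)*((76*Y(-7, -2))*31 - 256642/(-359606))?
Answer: 451483960523756/179803 ≈ 2.5110e+9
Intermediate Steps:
Y(s, l) = s/l (Y(s, l) = (2*s)/((2*l)) = (2*s)*(1/(2*l)) = s/l)
(2*410 + 303664)*((76*Y(-7, -2))*31 - 256642/(-359606)) = (2*410 + 303664)*((76*(-7/(-2)))*31 - 256642/(-359606)) = (820 + 303664)*((76*(-7*(-½)))*31 - 256642*(-1/359606)) = 304484*((76*(7/2))*31 + 128321/179803) = 304484*(266*31 + 128321/179803) = 304484*(8246 + 128321/179803) = 304484*(1482783859/179803) = 451483960523756/179803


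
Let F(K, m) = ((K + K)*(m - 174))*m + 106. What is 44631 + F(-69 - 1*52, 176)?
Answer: -40447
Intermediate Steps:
F(K, m) = 106 + 2*K*m*(-174 + m) (F(K, m) = ((2*K)*(-174 + m))*m + 106 = (2*K*(-174 + m))*m + 106 = 2*K*m*(-174 + m) + 106 = 106 + 2*K*m*(-174 + m))
44631 + F(-69 - 1*52, 176) = 44631 + (106 - 348*(-69 - 1*52)*176 + 2*(-69 - 1*52)*176²) = 44631 + (106 - 348*(-69 - 52)*176 + 2*(-69 - 52)*30976) = 44631 + (106 - 348*(-121)*176 + 2*(-121)*30976) = 44631 + (106 + 7411008 - 7496192) = 44631 - 85078 = -40447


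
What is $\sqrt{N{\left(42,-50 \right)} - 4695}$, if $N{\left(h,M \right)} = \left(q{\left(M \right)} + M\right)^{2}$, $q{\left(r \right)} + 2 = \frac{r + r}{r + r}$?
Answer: $i \sqrt{2094} \approx 45.76 i$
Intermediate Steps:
$q{\left(r \right)} = -1$ ($q{\left(r \right)} = -2 + \frac{r + r}{r + r} = -2 + \frac{2 r}{2 r} = -2 + 2 r \frac{1}{2 r} = -2 + 1 = -1$)
$N{\left(h,M \right)} = \left(-1 + M\right)^{2}$
$\sqrt{N{\left(42,-50 \right)} - 4695} = \sqrt{\left(-1 - 50\right)^{2} - 4695} = \sqrt{\left(-51\right)^{2} - 4695} = \sqrt{2601 - 4695} = \sqrt{-2094} = i \sqrt{2094}$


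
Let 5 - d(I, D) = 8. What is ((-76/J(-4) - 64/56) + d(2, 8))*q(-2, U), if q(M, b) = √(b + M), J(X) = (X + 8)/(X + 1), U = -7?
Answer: 1110*I/7 ≈ 158.57*I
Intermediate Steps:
J(X) = (8 + X)/(1 + X)
d(I, D) = -3 (d(I, D) = 5 - 1*8 = 5 - 8 = -3)
q(M, b) = √(M + b)
((-76/J(-4) - 64/56) + d(2, 8))*q(-2, U) = ((-76*(1 - 4)/(8 - 4) - 64/56) - 3)*√(-2 - 7) = ((-76/(4/(-3)) - 64*1/56) - 3)*√(-9) = ((-76/((-⅓*4)) - 8/7) - 3)*(3*I) = ((-76/(-4/3) - 8/7) - 3)*(3*I) = ((-76*(-¾) - 8/7) - 3)*(3*I) = ((57 - 8/7) - 3)*(3*I) = (391/7 - 3)*(3*I) = 370*(3*I)/7 = 1110*I/7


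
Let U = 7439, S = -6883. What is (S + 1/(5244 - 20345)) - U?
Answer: -216276523/15101 ≈ -14322.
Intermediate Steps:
(S + 1/(5244 - 20345)) - U = (-6883 + 1/(5244 - 20345)) - 1*7439 = (-6883 + 1/(-15101)) - 7439 = (-6883 - 1/15101) - 7439 = -103940184/15101 - 7439 = -216276523/15101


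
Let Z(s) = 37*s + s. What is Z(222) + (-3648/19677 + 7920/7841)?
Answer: 433898460508/51429119 ≈ 8436.8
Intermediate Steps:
Z(s) = 38*s
Z(222) + (-3648/19677 + 7920/7841) = 38*222 + (-3648/19677 + 7920/7841) = 8436 + (-3648*1/19677 + 7920*(1/7841)) = 8436 + (-1216/6559 + 7920/7841) = 8436 + 42412624/51429119 = 433898460508/51429119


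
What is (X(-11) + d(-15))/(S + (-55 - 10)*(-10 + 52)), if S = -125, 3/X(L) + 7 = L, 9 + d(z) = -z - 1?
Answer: -29/17130 ≈ -0.0016929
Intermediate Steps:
d(z) = -10 - z (d(z) = -9 + (-z - 1) = -9 + (-1 - z) = -10 - z)
X(L) = 3/(-7 + L)
(X(-11) + d(-15))/(S + (-55 - 10)*(-10 + 52)) = (3/(-7 - 11) + (-10 - 1*(-15)))/(-125 + (-55 - 10)*(-10 + 52)) = (3/(-18) + (-10 + 15))/(-125 - 65*42) = (3*(-1/18) + 5)/(-125 - 2730) = (-1/6 + 5)/(-2855) = (29/6)*(-1/2855) = -29/17130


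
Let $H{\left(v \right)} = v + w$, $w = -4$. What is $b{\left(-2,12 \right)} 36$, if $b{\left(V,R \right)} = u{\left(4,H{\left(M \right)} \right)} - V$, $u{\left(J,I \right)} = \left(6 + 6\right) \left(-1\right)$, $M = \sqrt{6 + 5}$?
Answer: $-360$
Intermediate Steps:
$M = \sqrt{11} \approx 3.3166$
$H{\left(v \right)} = -4 + v$ ($H{\left(v \right)} = v - 4 = -4 + v$)
$u{\left(J,I \right)} = -12$ ($u{\left(J,I \right)} = 12 \left(-1\right) = -12$)
$b{\left(V,R \right)} = -12 - V$
$b{\left(-2,12 \right)} 36 = \left(-12 - -2\right) 36 = \left(-12 + 2\right) 36 = \left(-10\right) 36 = -360$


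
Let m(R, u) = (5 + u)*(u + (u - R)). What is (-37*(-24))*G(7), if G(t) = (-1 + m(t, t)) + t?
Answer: 79920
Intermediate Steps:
m(R, u) = (5 + u)*(-R + 2*u)
G(t) = -1 + t**2 + 6*t (G(t) = (-1 + (-5*t + 2*t**2 + 10*t - t*t)) + t = (-1 + (-5*t + 2*t**2 + 10*t - t**2)) + t = (-1 + (t**2 + 5*t)) + t = (-1 + t**2 + 5*t) + t = -1 + t**2 + 6*t)
(-37*(-24))*G(7) = (-37*(-24))*(-1 + 7**2 + 6*7) = 888*(-1 + 49 + 42) = 888*90 = 79920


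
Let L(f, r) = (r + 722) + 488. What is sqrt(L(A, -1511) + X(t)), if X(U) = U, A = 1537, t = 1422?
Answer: sqrt(1121) ≈ 33.481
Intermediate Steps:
L(f, r) = 1210 + r (L(f, r) = (722 + r) + 488 = 1210 + r)
sqrt(L(A, -1511) + X(t)) = sqrt((1210 - 1511) + 1422) = sqrt(-301 + 1422) = sqrt(1121)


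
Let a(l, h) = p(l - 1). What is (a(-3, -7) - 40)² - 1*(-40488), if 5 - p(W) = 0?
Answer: 41713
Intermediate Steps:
p(W) = 5 (p(W) = 5 - 1*0 = 5 + 0 = 5)
a(l, h) = 5
(a(-3, -7) - 40)² - 1*(-40488) = (5 - 40)² - 1*(-40488) = (-35)² + 40488 = 1225 + 40488 = 41713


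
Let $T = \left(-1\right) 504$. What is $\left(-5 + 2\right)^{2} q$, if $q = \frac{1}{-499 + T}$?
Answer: $- \frac{9}{1003} \approx -0.0089731$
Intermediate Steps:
$T = -504$
$q = - \frac{1}{1003}$ ($q = \frac{1}{-499 - 504} = \frac{1}{-1003} = - \frac{1}{1003} \approx -0.00099701$)
$\left(-5 + 2\right)^{2} q = \left(-5 + 2\right)^{2} \left(- \frac{1}{1003}\right) = \left(-3\right)^{2} \left(- \frac{1}{1003}\right) = 9 \left(- \frac{1}{1003}\right) = - \frac{9}{1003}$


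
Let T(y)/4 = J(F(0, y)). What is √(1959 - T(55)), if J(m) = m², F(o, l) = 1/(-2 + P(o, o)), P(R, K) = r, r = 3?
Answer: √1955 ≈ 44.215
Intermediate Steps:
P(R, K) = 3
F(o, l) = 1 (F(o, l) = 1/(-2 + 3) = 1/1 = 1)
T(y) = 4 (T(y) = 4*1² = 4*1 = 4)
√(1959 - T(55)) = √(1959 - 1*4) = √(1959 - 4) = √1955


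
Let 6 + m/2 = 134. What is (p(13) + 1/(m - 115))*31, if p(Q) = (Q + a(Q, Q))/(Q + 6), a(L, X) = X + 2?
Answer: 122977/2679 ≈ 45.904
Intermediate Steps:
m = 256 (m = -12 + 2*134 = -12 + 268 = 256)
a(L, X) = 2 + X
p(Q) = (2 + 2*Q)/(6 + Q) (p(Q) = (Q + (2 + Q))/(Q + 6) = (2 + 2*Q)/(6 + Q))
(p(13) + 1/(m - 115))*31 = (2*(1 + 13)/(6 + 13) + 1/(256 - 115))*31 = (2*14/19 + 1/141)*31 = (2*(1/19)*14 + 1/141)*31 = (28/19 + 1/141)*31 = (3967/2679)*31 = 122977/2679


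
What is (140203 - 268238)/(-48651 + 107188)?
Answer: -128035/58537 ≈ -2.1872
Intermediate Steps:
(140203 - 268238)/(-48651 + 107188) = -128035/58537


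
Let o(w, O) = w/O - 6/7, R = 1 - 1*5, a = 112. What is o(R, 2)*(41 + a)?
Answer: -3060/7 ≈ -437.14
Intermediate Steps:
R = -4 (R = 1 - 5 = -4)
o(w, O) = -6/7 + w/O (o(w, O) = w/O - 6*⅐ = w/O - 6/7 = -6/7 + w/O)
o(R, 2)*(41 + a) = (-6/7 - 4/2)*(41 + 112) = (-6/7 - 4*½)*153 = (-6/7 - 2)*153 = -20/7*153 = -3060/7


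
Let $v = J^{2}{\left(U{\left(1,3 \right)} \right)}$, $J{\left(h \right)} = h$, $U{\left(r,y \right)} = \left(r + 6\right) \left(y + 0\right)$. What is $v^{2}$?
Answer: $194481$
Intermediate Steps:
$U{\left(r,y \right)} = y \left(6 + r\right)$ ($U{\left(r,y \right)} = \left(6 + r\right) y = y \left(6 + r\right)$)
$v = 441$ ($v = \left(3 \left(6 + 1\right)\right)^{2} = \left(3 \cdot 7\right)^{2} = 21^{2} = 441$)
$v^{2} = 441^{2} = 194481$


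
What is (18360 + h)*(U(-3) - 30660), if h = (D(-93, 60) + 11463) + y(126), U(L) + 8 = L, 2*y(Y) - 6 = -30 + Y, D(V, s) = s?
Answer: -918105714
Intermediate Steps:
y(Y) = -12 + Y/2 (y(Y) = 3 + (-30 + Y)/2 = 3 + (-15 + Y/2) = -12 + Y/2)
U(L) = -8 + L
h = 11574 (h = (60 + 11463) + (-12 + (½)*126) = 11523 + (-12 + 63) = 11523 + 51 = 11574)
(18360 + h)*(U(-3) - 30660) = (18360 + 11574)*((-8 - 3) - 30660) = 29934*(-11 - 30660) = 29934*(-30671) = -918105714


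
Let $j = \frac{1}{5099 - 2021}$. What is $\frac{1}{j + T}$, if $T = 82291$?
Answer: $\frac{3078}{253291699} \approx 1.2152 \cdot 10^{-5}$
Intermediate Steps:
$j = \frac{1}{3078} \approx 0.00032489$
$\frac{1}{j + T} = \frac{1}{\frac{1}{3078} + 82291} = \frac{1}{\frac{253291699}{3078}} = \frac{3078}{253291699}$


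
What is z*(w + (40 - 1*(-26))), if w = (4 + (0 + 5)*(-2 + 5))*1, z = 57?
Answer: 4845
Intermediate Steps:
w = 19 (w = (4 + 5*3)*1 = (4 + 15)*1 = 19*1 = 19)
z*(w + (40 - 1*(-26))) = 57*(19 + (40 - 1*(-26))) = 57*(19 + (40 + 26)) = 57*(19 + 66) = 57*85 = 4845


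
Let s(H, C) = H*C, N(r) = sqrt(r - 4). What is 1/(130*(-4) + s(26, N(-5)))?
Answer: -10/5317 - 3*I/10634 ≈ -0.0018808 - 0.00028211*I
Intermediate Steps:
N(r) = sqrt(-4 + r)
s(H, C) = C*H
1/(130*(-4) + s(26, N(-5))) = 1/(130*(-4) + sqrt(-4 - 5)*26) = 1/(-520 + sqrt(-9)*26) = 1/(-520 + (3*I)*26) = 1/(-520 + 78*I) = (-520 - 78*I)/276484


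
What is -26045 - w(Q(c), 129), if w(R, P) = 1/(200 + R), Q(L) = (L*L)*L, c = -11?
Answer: -29456894/1131 ≈ -26045.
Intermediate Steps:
Q(L) = L**3 (Q(L) = L**2*L = L**3)
-26045 - w(Q(c), 129) = -26045 - 1/(200 + (-11)**3) = -26045 - 1/(200 - 1331) = -26045 - 1/(-1131) = -26045 - 1*(-1/1131) = -26045 + 1/1131 = -29456894/1131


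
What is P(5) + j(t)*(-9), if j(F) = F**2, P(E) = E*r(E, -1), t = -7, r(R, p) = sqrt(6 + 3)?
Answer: -426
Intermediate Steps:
r(R, p) = 3 (r(R, p) = sqrt(9) = 3)
P(E) = 3*E (P(E) = E*3 = 3*E)
P(5) + j(t)*(-9) = 3*5 + (-7)**2*(-9) = 15 + 49*(-9) = 15 - 441 = -426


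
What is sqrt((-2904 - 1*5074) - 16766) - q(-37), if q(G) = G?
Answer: 37 + 2*I*sqrt(6186) ≈ 37.0 + 157.3*I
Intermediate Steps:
sqrt((-2904 - 1*5074) - 16766) - q(-37) = sqrt((-2904 - 1*5074) - 16766) - 1*(-37) = sqrt((-2904 - 5074) - 16766) + 37 = sqrt(-7978 - 16766) + 37 = sqrt(-24744) + 37 = 2*I*sqrt(6186) + 37 = 37 + 2*I*sqrt(6186)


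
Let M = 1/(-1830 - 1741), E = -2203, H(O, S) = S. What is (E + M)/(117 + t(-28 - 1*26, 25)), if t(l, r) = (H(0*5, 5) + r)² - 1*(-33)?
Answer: -3933457/1874775 ≈ -2.0981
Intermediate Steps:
t(l, r) = 33 + (5 + r)² (t(l, r) = (5 + r)² - 1*(-33) = (5 + r)² + 33 = 33 + (5 + r)²)
M = -1/3571 (M = 1/(-3571) = -1/3571 ≈ -0.00028003)
(E + M)/(117 + t(-28 - 1*26, 25)) = (-2203 - 1/3571)/(117 + (33 + (5 + 25)²)) = -7866914/(3571*(117 + (33 + 30²))) = -7866914/(3571*(117 + (33 + 900))) = -7866914/(3571*(117 + 933)) = -7866914/3571/1050 = -7866914/3571*1/1050 = -3933457/1874775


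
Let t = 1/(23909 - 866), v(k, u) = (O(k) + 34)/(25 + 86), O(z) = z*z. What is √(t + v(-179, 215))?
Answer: 4*√1458689131793/284197 ≈ 16.999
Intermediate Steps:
O(z) = z²
v(k, u) = 34/111 + k²/111 (v(k, u) = (k² + 34)/(25 + 86) = (34 + k²)/111 = (34 + k²)*(1/111) = 34/111 + k²/111)
t = 1/23043 ≈ 4.3397e-5
√(t + v(-179, 215)) = √(1/23043 + (34/111 + (1/111)*(-179)²)) = √(1/23043 + (34/111 + (1/111)*32041)) = √(1/23043 + (34/111 + 32041/111)) = √(1/23043 + 32075/111) = √(82122704/284197) = 4*√1458689131793/284197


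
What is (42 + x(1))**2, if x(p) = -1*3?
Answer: 1521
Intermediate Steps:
x(p) = -3
(42 + x(1))**2 = (42 - 3)**2 = 39**2 = 1521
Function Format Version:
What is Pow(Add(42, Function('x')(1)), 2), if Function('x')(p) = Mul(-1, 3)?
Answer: 1521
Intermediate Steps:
Function('x')(p) = -3
Pow(Add(42, Function('x')(1)), 2) = Pow(Add(42, -3), 2) = Pow(39, 2) = 1521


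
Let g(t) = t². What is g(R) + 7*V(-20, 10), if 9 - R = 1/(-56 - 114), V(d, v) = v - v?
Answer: 2343961/28900 ≈ 81.106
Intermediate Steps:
V(d, v) = 0
R = 1531/170 (R = 9 - 1/(-56 - 114) = 9 - 1/(-170) = 9 - 1*(-1/170) = 9 + 1/170 = 1531/170 ≈ 9.0059)
g(R) + 7*V(-20, 10) = (1531/170)² + 7*0 = 2343961/28900 + 0 = 2343961/28900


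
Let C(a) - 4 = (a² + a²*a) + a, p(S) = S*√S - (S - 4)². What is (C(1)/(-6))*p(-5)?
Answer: 189/2 + 35*I*√5/6 ≈ 94.5 + 13.044*I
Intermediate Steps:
p(S) = S^(3/2) - (-4 + S)²
C(a) = 4 + a + a² + a³ (C(a) = 4 + ((a² + a²*a) + a) = 4 + ((a² + a³) + a) = 4 + (a + a² + a³) = 4 + a + a² + a³)
(C(1)/(-6))*p(-5) = ((4 + 1 + 1² + 1³)/(-6))*((-5)^(3/2) - (-4 - 5)²) = ((4 + 1 + 1 + 1)*(-⅙))*(-5*I*√5 - 1*(-9)²) = (7*(-⅙))*(-5*I*√5 - 1*81) = -7*(-5*I*√5 - 81)/6 = -7*(-81 - 5*I*√5)/6 = 189/2 + 35*I*√5/6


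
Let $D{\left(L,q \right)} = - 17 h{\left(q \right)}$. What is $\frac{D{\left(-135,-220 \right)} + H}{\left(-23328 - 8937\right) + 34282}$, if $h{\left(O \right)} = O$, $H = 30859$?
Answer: $\frac{34599}{2017} \approx 17.154$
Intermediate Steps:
$D{\left(L,q \right)} = - 17 q$
$\frac{D{\left(-135,-220 \right)} + H}{\left(-23328 - 8937\right) + 34282} = \frac{\left(-17\right) \left(-220\right) + 30859}{\left(-23328 - 8937\right) + 34282} = \frac{3740 + 30859}{\left(-23328 - 8937\right) + 34282} = \frac{34599}{-32265 + 34282} = \frac{34599}{2017}$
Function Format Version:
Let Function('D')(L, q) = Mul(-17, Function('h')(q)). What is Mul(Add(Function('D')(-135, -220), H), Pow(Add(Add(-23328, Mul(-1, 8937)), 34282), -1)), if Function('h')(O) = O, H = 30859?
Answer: Rational(34599, 2017) ≈ 17.154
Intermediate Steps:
Function('D')(L, q) = Mul(-17, q)
Mul(Add(Function('D')(-135, -220), H), Pow(Add(Add(-23328, Mul(-1, 8937)), 34282), -1)) = Mul(Add(Mul(-17, -220), 30859), Pow(Add(Add(-23328, Mul(-1, 8937)), 34282), -1)) = Mul(Add(3740, 30859), Pow(Add(Add(-23328, -8937), 34282), -1)) = Mul(34599, Pow(Add(-32265, 34282), -1)) = Mul(34599, Pow(2017, -1)) = Mul(34599, Rational(1, 2017)) = Rational(34599, 2017)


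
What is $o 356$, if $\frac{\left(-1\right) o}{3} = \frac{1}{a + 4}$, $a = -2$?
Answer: $-534$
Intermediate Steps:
$o = - \frac{3}{2}$ ($o = - \frac{3}{-2 + 4} = - \frac{3}{2} \approx -1.5$)
$o 356 = \left(- \frac{3}{2}\right) 356 = -534$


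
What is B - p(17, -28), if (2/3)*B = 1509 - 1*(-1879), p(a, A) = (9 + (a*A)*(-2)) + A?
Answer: 4149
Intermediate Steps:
p(a, A) = 9 + A - 2*A*a (p(a, A) = (9 + (A*a)*(-2)) + A = (9 - 2*A*a) + A = 9 + A - 2*A*a)
B = 5082 (B = 3*(1509 - 1*(-1879))/2 = 3*(1509 + 1879)/2 = (3/2)*3388 = 5082)
B - p(17, -28) = 5082 - (9 - 28 - 2*(-28)*17) = 5082 - (9 - 28 + 952) = 5082 - 1*933 = 5082 - 933 = 4149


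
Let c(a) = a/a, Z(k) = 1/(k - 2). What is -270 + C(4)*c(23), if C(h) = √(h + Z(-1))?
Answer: -270 + √33/3 ≈ -268.08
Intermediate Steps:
Z(k) = 1/(-2 + k)
C(h) = √(-⅓ + h) (C(h) = √(h + 1/(-2 - 1)) = √(h + 1/(-3)) = √(h - ⅓) = √(-⅓ + h))
c(a) = 1
-270 + C(4)*c(23) = -270 + (√(-3 + 9*4)/3)*1 = -270 + (√(-3 + 36)/3)*1 = -270 + (√33/3)*1 = -270 + √33/3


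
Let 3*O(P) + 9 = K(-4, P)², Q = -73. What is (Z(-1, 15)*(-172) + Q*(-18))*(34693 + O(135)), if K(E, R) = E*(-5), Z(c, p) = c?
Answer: 155242420/3 ≈ 5.1747e+7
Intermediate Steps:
K(E, R) = -5*E
O(P) = 391/3 (O(P) = -3 + (-5*(-4))²/3 = -3 + (⅓)*20² = -3 + (⅓)*400 = -3 + 400/3 = 391/3)
(Z(-1, 15)*(-172) + Q*(-18))*(34693 + O(135)) = (-1*(-172) - 73*(-18))*(34693 + 391/3) = (172 + 1314)*(104470/3) = 1486*(104470/3) = 155242420/3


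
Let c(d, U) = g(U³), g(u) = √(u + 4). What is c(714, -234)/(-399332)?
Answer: -5*I*√128129/199666 ≈ -0.0089637*I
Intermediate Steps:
g(u) = √(4 + u)
c(d, U) = √(4 + U³)
c(714, -234)/(-399332) = √(4 + (-234)³)/(-399332) = √(4 - 12812904)*(-1/399332) = √(-12812900)*(-1/399332) = (10*I*√128129)*(-1/399332) = -5*I*√128129/199666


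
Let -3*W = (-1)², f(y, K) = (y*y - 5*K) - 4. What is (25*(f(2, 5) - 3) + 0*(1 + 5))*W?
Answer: 700/3 ≈ 233.33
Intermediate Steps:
f(y, K) = -4 + y² - 5*K (f(y, K) = (y² - 5*K) - 4 = -4 + y² - 5*K)
W = -⅓ (W = -⅓*(-1)² = -⅓*1 = -⅓ ≈ -0.33333)
(25*(f(2, 5) - 3) + 0*(1 + 5))*W = (25*((-4 + 2² - 5*5) - 3) + 0*(1 + 5))*(-⅓) = (25*((-4 + 4 - 25) - 3) + 0*6)*(-⅓) = (25*(-25 - 3) + 0)*(-⅓) = (25*(-28) + 0)*(-⅓) = (-700 + 0)*(-⅓) = -700*(-⅓) = 700/3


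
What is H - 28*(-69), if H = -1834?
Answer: 98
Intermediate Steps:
H - 28*(-69) = -1834 - 28*(-69) = -1834 - 1*(-1932) = -1834 + 1932 = 98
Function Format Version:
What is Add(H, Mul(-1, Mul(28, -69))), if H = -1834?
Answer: 98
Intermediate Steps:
Add(H, Mul(-1, Mul(28, -69))) = Add(-1834, Mul(-1, Mul(28, -69))) = Add(-1834, Mul(-1, -1932)) = Add(-1834, 1932) = 98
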